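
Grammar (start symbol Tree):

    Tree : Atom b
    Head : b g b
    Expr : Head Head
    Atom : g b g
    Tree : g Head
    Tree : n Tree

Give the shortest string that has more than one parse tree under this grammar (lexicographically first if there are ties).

length 4: g b g b has 2 parse trees

Two derivations of g b g b:
  Tree ⇒ Atom b ⇒ g b g b
  Tree ⇒ g Head ⇒ g b g b

g b g b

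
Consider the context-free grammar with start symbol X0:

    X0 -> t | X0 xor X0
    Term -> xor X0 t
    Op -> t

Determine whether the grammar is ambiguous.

Witness: t xor t xor t

Derivation 1: X0 ⇒ X0 xor X0 ⇒ t xor X0 ⇒ t xor X0 xor X0 ⇒ t xor t xor X0 ⇒ t xor t xor t
Derivation 2: X0 ⇒ X0 xor X0 ⇒ X0 xor X0 xor X0 ⇒ t xor X0 xor X0 ⇒ t xor t xor X0 ⇒ t xor t xor t

Two distinct leftmost derivations for the same string.

Ambiguous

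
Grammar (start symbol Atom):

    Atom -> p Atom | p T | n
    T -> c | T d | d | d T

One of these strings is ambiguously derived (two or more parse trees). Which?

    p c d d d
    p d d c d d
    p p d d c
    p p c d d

p c d d d: 1 tree
p d d c d d: 6 trees
p p d d c: 1 tree
p p c d d: 1 tree

p d d c d d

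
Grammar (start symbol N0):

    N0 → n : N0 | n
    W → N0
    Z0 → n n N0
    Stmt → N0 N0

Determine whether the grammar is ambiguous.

Only N0 is reachable from N0; ignoring the rest: The reachable grammar is A → atom sep A | atom. Each atom is followed by either the separator (recurse) or end-of-string (stop) — no choice point.

Unambiguous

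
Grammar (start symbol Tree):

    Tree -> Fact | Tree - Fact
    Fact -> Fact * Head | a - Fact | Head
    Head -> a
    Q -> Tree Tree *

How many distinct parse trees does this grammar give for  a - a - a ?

4

Parse trees for a - a - a:
  [Tree [Fact a - [Fact a - [Fact [Head a]]]]]
  [Tree [Tree [Fact [Head a]]] - [Fact a - [Fact [Head a]]]]
  [Tree [Tree [Fact a - [Fact [Head a]]]] - [Fact [Head a]]]
  [Tree [Tree [Tree [Fact [Head a]]] - [Fact [Head a]]] - [Fact [Head a]]]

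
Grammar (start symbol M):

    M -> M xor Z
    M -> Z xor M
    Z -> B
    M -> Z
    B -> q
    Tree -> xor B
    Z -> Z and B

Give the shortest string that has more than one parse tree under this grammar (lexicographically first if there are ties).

q xor q

length 1: no string has ≥2 trees
length 3: q xor q has 2 parse trees

Two derivations of q xor q:
  M ⇒ M xor Z ⇒ Z xor Z ⇒ B xor Z ⇒ q xor Z ⇒ q xor B ⇒ q xor q
  M ⇒ Z xor M ⇒ B xor M ⇒ q xor M ⇒ q xor Z ⇒ q xor B ⇒ q xor q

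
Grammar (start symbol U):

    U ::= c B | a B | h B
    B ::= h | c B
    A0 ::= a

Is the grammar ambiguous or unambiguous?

Unambiguous

Only U, B are reachable from U; ignoring the rest: Each reachable nonterminal has at most one production per leading terminal, and all productions are right-linear; the derivation is determined token-by-token.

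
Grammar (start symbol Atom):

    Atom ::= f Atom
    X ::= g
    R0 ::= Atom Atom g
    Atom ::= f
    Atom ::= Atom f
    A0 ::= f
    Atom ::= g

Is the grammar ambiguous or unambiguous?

Witness: f f

Derivation 1: Atom ⇒ f Atom ⇒ f f
Derivation 2: Atom ⇒ Atom f ⇒ f f

Two distinct leftmost derivations for the same string.

Ambiguous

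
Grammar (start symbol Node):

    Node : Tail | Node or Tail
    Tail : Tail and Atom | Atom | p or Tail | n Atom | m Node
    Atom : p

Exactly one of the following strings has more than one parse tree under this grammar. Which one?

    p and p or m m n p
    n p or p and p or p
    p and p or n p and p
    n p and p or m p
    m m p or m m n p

m m p or m m n p

p and p or m m n p: 1 tree
n p or p and p or p: 1 tree
p and p or n p and p: 1 tree
n p and p or m p: 1 tree
m m p or m m n p: 4 trees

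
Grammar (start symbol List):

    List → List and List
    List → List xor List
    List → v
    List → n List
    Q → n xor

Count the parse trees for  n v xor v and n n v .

5

Parse trees for n v xor v and n n v:
  [List [List [List n [List v]] xor [List v]] and [List n [List n [List v]]]]
  [List [List n [List [List v] xor [List v]]] and [List n [List n [List v]]]]
  [List [List n [List v]] xor [List [List v] and [List n [List n [List v]]]]]
  [List n [List [List [List v] xor [List v]] and [List n [List n [List v]]]]]
  [List n [List [List v] xor [List [List v] and [List n [List n [List v]]]]]]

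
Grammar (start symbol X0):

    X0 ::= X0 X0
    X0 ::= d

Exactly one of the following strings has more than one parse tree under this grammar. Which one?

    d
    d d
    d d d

d: 1 tree
d d: 1 tree
d d d: 2 trees

d d d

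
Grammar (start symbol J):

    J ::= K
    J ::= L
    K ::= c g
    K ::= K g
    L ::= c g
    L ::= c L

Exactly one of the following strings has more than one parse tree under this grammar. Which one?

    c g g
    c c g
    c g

c g

c g g: 1 tree
c c g: 1 tree
c g: 2 trees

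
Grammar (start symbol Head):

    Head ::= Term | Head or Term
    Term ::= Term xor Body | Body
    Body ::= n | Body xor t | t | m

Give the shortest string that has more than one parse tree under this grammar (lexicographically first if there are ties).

length 1: no string has ≥2 trees
length 3: m xor t has 2 parse trees

Two derivations of m xor t:
  Head ⇒ Term ⇒ Term xor Body ⇒ Body xor Body ⇒ m xor Body ⇒ m xor t
  Head ⇒ Term ⇒ Body ⇒ Body xor t ⇒ m xor t

m xor t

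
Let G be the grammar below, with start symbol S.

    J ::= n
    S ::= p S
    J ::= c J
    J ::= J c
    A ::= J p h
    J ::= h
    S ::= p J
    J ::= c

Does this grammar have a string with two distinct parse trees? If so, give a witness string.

Ambiguous

Witness: p c c

Derivation 1: S ⇒ p J ⇒ p c J ⇒ p c c
Derivation 2: S ⇒ p J ⇒ p J c ⇒ p c c

Two distinct leftmost derivations for the same string.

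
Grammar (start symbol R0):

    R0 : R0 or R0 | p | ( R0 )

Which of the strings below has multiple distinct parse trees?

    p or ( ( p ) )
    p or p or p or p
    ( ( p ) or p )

p or ( ( p ) ): 1 tree
p or p or p or p: 5 trees
( ( p ) or p ): 1 tree

p or p or p or p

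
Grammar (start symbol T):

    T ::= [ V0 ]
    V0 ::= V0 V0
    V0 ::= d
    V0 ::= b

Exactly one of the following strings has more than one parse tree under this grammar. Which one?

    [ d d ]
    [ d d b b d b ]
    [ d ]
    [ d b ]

[ d d ]: 1 tree
[ d d b b d b ]: 42 trees
[ d ]: 1 tree
[ d b ]: 1 tree

[ d d b b d b ]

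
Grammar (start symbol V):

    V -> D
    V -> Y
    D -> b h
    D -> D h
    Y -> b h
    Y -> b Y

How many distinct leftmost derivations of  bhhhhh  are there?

1

Parse trees for bhhhhh:
  [V [D [D [D [D [D b h] h] h] h] h]]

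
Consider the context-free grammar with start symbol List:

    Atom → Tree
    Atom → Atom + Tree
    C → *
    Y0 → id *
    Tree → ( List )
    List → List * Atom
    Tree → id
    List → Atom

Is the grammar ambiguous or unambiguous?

Only List, Atom, Tree are reachable from List; ignoring the rest: List → List * Atom | Atom  ;  Atom → Atom + Tree | Tree  — a left-associative chain with Tree at the bottom. Each string factors uniquely by precedence.

Unambiguous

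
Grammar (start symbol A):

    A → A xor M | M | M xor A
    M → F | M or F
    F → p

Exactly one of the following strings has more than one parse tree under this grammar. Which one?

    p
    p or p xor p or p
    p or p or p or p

p or p xor p or p

p: 1 tree
p or p xor p or p: 2 trees
p or p or p or p: 1 tree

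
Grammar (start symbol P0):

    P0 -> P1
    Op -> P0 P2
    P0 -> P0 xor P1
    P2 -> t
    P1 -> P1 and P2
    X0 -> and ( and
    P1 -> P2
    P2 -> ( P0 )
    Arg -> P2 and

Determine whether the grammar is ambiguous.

Unambiguous

(Arg, X0, Op are unreachable from P0, so their rules don't affect L(P0).) P0 → P0 xor P1 | P1  ;  P1 → P1 and P2 | P2  — a left-associative chain with P2 at the bottom. Each string factors uniquely by precedence.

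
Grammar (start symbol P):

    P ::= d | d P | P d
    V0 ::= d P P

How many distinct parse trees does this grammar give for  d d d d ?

Parse trees for d d d d:
  [P d [P d [P d [P d]]]]
  [P d [P d [P [P d] d]]]
  [P d [P [P d [P d]] d]]
  [P d [P [P [P d] d] d]]
  [P [P d [P d [P d]]] d]
  [P [P d [P [P d] d]] d]
  [P [P [P d [P d]] d] d]
  [P [P [P [P d] d] d] d]

8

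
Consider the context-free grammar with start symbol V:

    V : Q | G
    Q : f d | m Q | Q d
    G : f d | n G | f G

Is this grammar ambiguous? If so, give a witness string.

Ambiguous

Witness: f d

Derivation 1: V ⇒ Q ⇒ f d
Derivation 2: V ⇒ G ⇒ f d

Two distinct leftmost derivations for the same string.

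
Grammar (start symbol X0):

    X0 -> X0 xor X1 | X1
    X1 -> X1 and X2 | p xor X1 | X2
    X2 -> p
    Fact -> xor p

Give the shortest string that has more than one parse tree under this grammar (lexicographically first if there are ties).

length 1: no string has ≥2 trees
length 3: p xor p has 2 parse trees

Two derivations of p xor p:
  X0 ⇒ X0 xor X1 ⇒ X1 xor X1 ⇒ X2 xor X1 ⇒ p xor X1 ⇒ p xor X2 ⇒ p xor p
  X0 ⇒ X1 ⇒ p xor X1 ⇒ p xor X2 ⇒ p xor p

p xor p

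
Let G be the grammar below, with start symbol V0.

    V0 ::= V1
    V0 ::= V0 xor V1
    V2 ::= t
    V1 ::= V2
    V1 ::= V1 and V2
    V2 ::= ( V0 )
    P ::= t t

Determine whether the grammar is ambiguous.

Only V0, V1, V2 are reachable from V0; ignoring the rest: V0 → V0 xor V1 | V1  ;  V1 → V1 and V2 | V2  — a left-associative chain with V2 at the bottom. Each string factors uniquely by precedence.

Unambiguous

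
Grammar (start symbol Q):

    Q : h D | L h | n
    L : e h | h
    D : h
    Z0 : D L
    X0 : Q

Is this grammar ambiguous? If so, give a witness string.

Ambiguous

Witness: h h

Derivation 1: Q ⇒ h D ⇒ h h
Derivation 2: Q ⇒ L h ⇒ h h

Two distinct leftmost derivations for the same string.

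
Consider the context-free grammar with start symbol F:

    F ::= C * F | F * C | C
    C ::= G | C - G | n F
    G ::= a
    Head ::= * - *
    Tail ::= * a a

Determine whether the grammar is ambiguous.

Witness: a * a

Derivation 1: F ⇒ C * F ⇒ G * F ⇒ a * F ⇒ a * C ⇒ a * G ⇒ a * a
Derivation 2: F ⇒ F * C ⇒ C * C ⇒ G * C ⇒ a * C ⇒ a * G ⇒ a * a

Two distinct leftmost derivations for the same string.

Ambiguous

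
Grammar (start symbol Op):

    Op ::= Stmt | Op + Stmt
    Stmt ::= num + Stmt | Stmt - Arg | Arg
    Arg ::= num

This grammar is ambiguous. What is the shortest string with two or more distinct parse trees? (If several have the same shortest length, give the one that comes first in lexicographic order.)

length 1: no string has ≥2 trees
length 3: num + num has 2 parse trees

Two derivations of num + num:
  Op ⇒ Stmt ⇒ num + Stmt ⇒ num + Arg ⇒ num + num
  Op ⇒ Op + Stmt ⇒ Stmt + Stmt ⇒ Arg + Stmt ⇒ num + Stmt ⇒ num + Arg ⇒ num + num

num + num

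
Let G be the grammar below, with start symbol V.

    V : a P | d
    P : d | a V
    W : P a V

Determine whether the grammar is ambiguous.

Only V, P are reachable from V; ignoring the rest: Each reachable nonterminal has at most one production per leading terminal, and all productions are right-linear; the derivation is determined token-by-token.

Unambiguous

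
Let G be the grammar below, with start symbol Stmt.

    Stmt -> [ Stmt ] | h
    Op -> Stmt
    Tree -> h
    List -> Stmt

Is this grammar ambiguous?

Only Stmt is reachable from Stmt; ignoring the rest: L(Stmt) is { openⁿ atom closeⁿ : n ≥ 0 }. The bracket depth fixes n, and the derivation is forced at every step.

Unambiguous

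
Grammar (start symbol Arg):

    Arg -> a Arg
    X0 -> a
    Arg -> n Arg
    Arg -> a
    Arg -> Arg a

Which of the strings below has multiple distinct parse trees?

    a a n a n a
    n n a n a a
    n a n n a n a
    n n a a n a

n n a n a a

a a n a n a: 1 tree
n n a n a a: 6 trees
n a n n a n a: 1 tree
n n a a n a: 1 tree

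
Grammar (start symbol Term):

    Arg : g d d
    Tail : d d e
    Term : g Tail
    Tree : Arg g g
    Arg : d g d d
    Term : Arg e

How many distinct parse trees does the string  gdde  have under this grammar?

Parse trees for gdde:
  [Term g [Tail d d e]]
  [Term [Arg g d d] e]

2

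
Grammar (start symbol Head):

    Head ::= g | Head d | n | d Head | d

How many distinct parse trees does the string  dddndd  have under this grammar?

Parse trees for dddndd (showing first 6 of 10):
  [Head [Head [Head d [Head d [Head d [Head n]]]] d] d]
  [Head [Head d [Head [Head d [Head d [Head n]]] d]] d]
  [Head [Head d [Head d [Head [Head d [Head n]] d]]] d]
  [Head [Head d [Head d [Head d [Head [Head n] d]]]] d]
  [Head d [Head [Head [Head d [Head d [Head n]]] d] d]]
  [Head d [Head [Head d [Head [Head d [Head n]] d]] d]]

10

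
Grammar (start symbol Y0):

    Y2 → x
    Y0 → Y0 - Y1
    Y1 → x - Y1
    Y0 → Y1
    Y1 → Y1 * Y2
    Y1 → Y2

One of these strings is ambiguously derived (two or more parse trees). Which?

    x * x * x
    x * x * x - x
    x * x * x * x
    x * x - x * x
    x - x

x - x

x * x * x: 1 tree
x * x * x - x: 1 tree
x * x * x * x: 1 tree
x * x - x * x: 1 tree
x - x: 2 trees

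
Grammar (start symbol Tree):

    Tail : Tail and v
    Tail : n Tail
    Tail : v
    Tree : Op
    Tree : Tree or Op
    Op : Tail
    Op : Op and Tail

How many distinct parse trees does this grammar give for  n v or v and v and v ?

4

Parse trees for n v or v and v and v:
  [Tree [Tree [Op [Tail n [Tail v]]]] or [Op [Tail [Tail [Tail v] and v] and v]]]
  [Tree [Tree [Op [Tail n [Tail v]]]] or [Op [Op [Tail v]] and [Tail [Tail v] and v]]]
  [Tree [Tree [Op [Tail n [Tail v]]]] or [Op [Op [Tail [Tail v] and v]] and [Tail v]]]
  [Tree [Tree [Op [Tail n [Tail v]]]] or [Op [Op [Op [Tail v]] and [Tail v]] and [Tail v]]]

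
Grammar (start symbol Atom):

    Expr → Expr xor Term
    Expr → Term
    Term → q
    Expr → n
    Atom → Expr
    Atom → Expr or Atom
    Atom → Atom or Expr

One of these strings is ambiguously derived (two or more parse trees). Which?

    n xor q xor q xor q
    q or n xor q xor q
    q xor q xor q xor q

q or n xor q xor q

n xor q xor q xor q: 1 tree
q or n xor q xor q: 2 trees
q xor q xor q xor q: 1 tree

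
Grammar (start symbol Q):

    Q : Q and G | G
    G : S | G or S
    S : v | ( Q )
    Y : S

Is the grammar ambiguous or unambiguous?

Only Q, G, S are reachable from Q; ignoring the rest: The grammar is stratified — Q handles 'and' (left-recursive), G handles 'or', S atoms. Each operator has a fixed associativity and precedence level, so every string has one parse.

Unambiguous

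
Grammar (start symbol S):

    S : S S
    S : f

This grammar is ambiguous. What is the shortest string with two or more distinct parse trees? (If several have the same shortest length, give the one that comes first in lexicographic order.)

length 1: no string has ≥2 trees
length 2: no string has ≥2 trees
length 3: f f f has 2 parse trees

Two derivations of f f f:
  S ⇒ S S ⇒ S S S ⇒ f S S ⇒ f f S ⇒ f f f
  S ⇒ S S ⇒ f S ⇒ f S S ⇒ f f S ⇒ f f f

f f f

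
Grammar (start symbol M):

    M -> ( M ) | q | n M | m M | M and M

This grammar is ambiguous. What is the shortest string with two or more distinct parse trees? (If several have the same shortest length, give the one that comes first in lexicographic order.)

m q and q

length 1: no string has ≥2 trees
length 2: no string has ≥2 trees
length 3: no string has ≥2 trees
length 4: m q and q has 2 parse trees

Two derivations of m q and q:
  M ⇒ m M ⇒ m M and M ⇒ m q and M ⇒ m q and q
  M ⇒ M and M ⇒ m M and M ⇒ m q and M ⇒ m q and q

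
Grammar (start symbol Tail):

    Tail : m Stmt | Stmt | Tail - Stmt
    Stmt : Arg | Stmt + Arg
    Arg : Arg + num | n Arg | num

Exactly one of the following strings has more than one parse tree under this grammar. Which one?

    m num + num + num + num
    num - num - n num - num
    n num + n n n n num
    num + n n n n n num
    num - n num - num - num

m num + num + num + num: 8 trees
num - num - n num - num: 1 tree
n num + n n n n num: 1 tree
num + n n n n n num: 1 tree
num - n num - num - num: 1 tree

m num + num + num + num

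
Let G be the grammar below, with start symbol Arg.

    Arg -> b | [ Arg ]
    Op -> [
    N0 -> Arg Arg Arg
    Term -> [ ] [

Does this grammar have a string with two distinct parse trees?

Unambiguous

(Op, N0, Term are unreachable from Arg, so their rules don't affect L(Arg).) L(Arg) is { openⁿ atom closeⁿ : n ≥ 0 }. The bracket depth fixes n, and the derivation is forced at every step.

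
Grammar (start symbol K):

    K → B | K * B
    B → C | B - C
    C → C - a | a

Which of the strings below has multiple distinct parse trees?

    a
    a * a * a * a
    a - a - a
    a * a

a - a - a

a: 1 tree
a * a * a * a: 1 tree
a - a - a: 4 trees
a * a: 1 tree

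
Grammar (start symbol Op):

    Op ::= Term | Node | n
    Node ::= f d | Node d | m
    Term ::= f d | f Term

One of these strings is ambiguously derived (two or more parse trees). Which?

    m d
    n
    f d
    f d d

f d

m d: 1 tree
n: 1 tree
f d: 2 trees
f d d: 1 tree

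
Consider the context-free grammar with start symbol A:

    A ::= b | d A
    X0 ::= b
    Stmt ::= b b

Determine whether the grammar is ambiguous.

Only A is reachable from A; ignoring the rest: The reachable rules are right-linear with at most one rule per (nonterminal, next-terminal) pair. Each input token forces the next rule, so parsing is deterministic.

Unambiguous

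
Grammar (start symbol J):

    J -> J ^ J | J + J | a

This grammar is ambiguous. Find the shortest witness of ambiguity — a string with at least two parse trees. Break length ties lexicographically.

a + a + a

length 1: no string has ≥2 trees
length 3: no string has ≥2 trees
length 5: a + a + a has 2 parse trees

Two derivations of a + a + a:
  J ⇒ J + J ⇒ J + J + J ⇒ a + J + J ⇒ a + a + J ⇒ a + a + a
  J ⇒ J + J ⇒ a + J ⇒ a + J + J ⇒ a + a + J ⇒ a + a + a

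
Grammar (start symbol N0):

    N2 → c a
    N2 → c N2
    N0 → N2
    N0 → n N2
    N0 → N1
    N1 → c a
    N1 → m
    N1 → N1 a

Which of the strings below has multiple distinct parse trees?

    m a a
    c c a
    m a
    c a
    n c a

m a a: 1 tree
c c a: 1 tree
m a: 1 tree
c a: 2 trees
n c a: 1 tree

c a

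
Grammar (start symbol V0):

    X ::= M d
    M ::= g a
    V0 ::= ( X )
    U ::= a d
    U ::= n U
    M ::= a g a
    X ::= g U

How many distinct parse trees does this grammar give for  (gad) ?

2

Parse trees for (gad):
  [V0 ( [X [M g a] d] )]
  [V0 ( [X g [U a d]] )]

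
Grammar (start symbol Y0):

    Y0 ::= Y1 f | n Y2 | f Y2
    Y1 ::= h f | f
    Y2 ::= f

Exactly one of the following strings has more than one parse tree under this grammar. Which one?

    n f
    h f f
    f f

n f: 1 tree
h f f: 1 tree
f f: 2 trees

f f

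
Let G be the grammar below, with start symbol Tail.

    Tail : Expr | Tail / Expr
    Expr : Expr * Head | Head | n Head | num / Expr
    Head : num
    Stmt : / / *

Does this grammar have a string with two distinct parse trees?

Witness: num / num

Derivation 1: Tail ⇒ Expr ⇒ num / Expr ⇒ num / Head ⇒ num / num
Derivation 2: Tail ⇒ Tail / Expr ⇒ Expr / Expr ⇒ Head / Expr ⇒ num / Expr ⇒ num / Head ⇒ num / num

Two distinct leftmost derivations for the same string.

Ambiguous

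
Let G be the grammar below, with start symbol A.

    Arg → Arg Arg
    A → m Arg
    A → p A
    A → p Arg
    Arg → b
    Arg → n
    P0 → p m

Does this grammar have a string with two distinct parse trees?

Witness: m b b b

Derivation 1: A ⇒ m Arg ⇒ m Arg Arg ⇒ m Arg Arg Arg ⇒ m b Arg Arg ⇒ m b b Arg ⇒ m b b b
Derivation 2: A ⇒ m Arg ⇒ m Arg Arg ⇒ m b Arg ⇒ m b Arg Arg ⇒ m b b Arg ⇒ m b b b

Two distinct leftmost derivations for the same string.

Ambiguous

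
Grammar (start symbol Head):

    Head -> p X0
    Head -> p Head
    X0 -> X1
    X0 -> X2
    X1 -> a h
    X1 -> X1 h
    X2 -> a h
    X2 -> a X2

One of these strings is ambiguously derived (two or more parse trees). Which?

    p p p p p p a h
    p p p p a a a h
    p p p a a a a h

p p p p p p a h: 2 trees
p p p p a a a h: 1 tree
p p p a a a a h: 1 tree

p p p p p p a h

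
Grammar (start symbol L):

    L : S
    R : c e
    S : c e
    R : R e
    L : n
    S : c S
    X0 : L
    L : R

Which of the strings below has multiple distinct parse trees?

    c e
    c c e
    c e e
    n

c e: 2 trees
c c e: 1 tree
c e e: 1 tree
n: 1 tree

c e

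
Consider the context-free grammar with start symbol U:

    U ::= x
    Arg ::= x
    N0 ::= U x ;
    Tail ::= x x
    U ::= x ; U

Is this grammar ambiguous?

(N0, Tail, Arg are unreachable from U, so their rules don't affect L(U).) Right-recursive list with a separator: after each atom, whether the separator follows determines the rule. One parse per string.

Unambiguous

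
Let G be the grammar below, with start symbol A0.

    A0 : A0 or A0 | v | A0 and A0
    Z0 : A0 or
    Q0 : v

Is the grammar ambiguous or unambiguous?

Witness: v and v and v

Derivation 1: A0 ⇒ A0 and A0 ⇒ v and A0 ⇒ v and A0 and A0 ⇒ v and v and A0 ⇒ v and v and v
Derivation 2: A0 ⇒ A0 and A0 ⇒ A0 and A0 and A0 ⇒ v and A0 and A0 ⇒ v and v and A0 ⇒ v and v and v

Two distinct leftmost derivations for the same string.

Ambiguous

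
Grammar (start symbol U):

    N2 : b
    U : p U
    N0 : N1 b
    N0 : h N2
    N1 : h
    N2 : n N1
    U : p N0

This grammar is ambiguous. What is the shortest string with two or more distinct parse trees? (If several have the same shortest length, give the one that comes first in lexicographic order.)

length 3: p h b has 2 parse trees

Two derivations of p h b:
  U ⇒ p N0 ⇒ p N1 b ⇒ p h b
  U ⇒ p N0 ⇒ p h N2 ⇒ p h b

p h b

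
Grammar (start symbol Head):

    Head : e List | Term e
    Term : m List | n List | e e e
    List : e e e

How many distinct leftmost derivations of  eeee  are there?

2

Parse trees for eeee:
  [Head e [List e e e]]
  [Head [Term e e e] e]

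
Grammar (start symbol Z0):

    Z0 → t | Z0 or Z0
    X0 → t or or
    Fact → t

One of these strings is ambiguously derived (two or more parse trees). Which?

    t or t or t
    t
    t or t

t or t or t

t or t or t: 2 trees
t: 1 tree
t or t: 1 tree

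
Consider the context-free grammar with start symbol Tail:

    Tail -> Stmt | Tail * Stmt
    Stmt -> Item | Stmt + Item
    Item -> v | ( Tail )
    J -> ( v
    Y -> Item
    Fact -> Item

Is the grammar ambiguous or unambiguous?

Unambiguous

(J, Y, Fact are unreachable from Tail, so their rules don't affect L(Tail).) This is a standard precedence ladder (Tail over Stmt over Item), with each level left-recursive on its own operator ('*' at Tail, '+' at Stmt). That structure is LR(1), hence unambiguous.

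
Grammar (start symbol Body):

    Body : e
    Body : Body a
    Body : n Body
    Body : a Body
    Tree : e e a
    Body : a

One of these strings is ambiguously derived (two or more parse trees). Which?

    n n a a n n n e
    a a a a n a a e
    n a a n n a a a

n a a n n a a a

n n a a n n n e: 1 tree
a a a a n a a e: 1 tree
n a a n n a a a: 29 trees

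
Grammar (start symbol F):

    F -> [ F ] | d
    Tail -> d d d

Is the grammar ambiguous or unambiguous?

Unambiguous

(Tail is unreachable from F, so its rules don't affect L(F).) Each string is a nest of matched brackets around a single atom. An opening bracket forces the recursive rule; an atom forces the base rule.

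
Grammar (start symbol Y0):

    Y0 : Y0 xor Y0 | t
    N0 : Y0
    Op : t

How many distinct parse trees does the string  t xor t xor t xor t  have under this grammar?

5

Parse trees for t xor t xor t xor t:
  [Y0 [Y0 t] xor [Y0 [Y0 t] xor [Y0 [Y0 t] xor [Y0 t]]]]
  [Y0 [Y0 t] xor [Y0 [Y0 [Y0 t] xor [Y0 t]] xor [Y0 t]]]
  [Y0 [Y0 [Y0 t] xor [Y0 t]] xor [Y0 [Y0 t] xor [Y0 t]]]
  [Y0 [Y0 [Y0 t] xor [Y0 [Y0 t] xor [Y0 t]]] xor [Y0 t]]
  [Y0 [Y0 [Y0 [Y0 t] xor [Y0 t]] xor [Y0 t]] xor [Y0 t]]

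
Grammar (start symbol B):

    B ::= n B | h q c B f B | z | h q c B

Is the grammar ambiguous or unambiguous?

Ambiguous

Witness: h q c h q c z f z

Derivation 1: B ⇒ h q c B f B ⇒ h q c h q c B f B ⇒ h q c h q c z f B ⇒ h q c h q c z f z
Derivation 2: B ⇒ h q c B ⇒ h q c h q c B f B ⇒ h q c h q c z f B ⇒ h q c h q c z f z

Two distinct leftmost derivations for the same string.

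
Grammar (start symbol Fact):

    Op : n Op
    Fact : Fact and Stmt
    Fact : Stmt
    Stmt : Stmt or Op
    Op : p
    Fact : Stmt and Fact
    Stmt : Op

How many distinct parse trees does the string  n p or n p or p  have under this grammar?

1

Parse trees for n p or n p or p:
  [Fact [Stmt [Stmt [Stmt [Op n [Op p]]] or [Op n [Op p]]] or [Op p]]]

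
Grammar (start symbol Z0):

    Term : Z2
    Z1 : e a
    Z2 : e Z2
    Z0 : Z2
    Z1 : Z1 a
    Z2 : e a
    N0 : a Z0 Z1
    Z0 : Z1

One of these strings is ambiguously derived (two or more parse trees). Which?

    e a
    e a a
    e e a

e a

e a: 2 trees
e a a: 1 tree
e e a: 1 tree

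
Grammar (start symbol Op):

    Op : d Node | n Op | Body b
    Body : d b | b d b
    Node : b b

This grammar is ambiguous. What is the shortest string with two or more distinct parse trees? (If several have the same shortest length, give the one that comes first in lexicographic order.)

d b b

length 3: d b b has 2 parse trees

Two derivations of d b b:
  Op ⇒ d Node ⇒ d b b
  Op ⇒ Body b ⇒ d b b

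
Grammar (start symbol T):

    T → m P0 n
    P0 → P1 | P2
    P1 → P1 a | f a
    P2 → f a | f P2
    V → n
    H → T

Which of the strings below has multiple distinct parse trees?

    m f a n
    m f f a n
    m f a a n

m f a n

m f a n: 2 trees
m f f a n: 1 tree
m f a a n: 1 tree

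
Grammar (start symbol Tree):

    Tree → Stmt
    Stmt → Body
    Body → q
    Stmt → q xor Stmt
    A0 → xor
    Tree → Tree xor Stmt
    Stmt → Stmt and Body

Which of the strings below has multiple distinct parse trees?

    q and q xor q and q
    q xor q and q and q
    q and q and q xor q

q and q xor q and q: 1 tree
q xor q and q and q: 4 trees
q and q and q xor q: 1 tree

q xor q and q and q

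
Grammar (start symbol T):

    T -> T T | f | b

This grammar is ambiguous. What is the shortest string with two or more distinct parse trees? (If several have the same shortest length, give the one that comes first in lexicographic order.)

length 1: no string has ≥2 trees
length 2: no string has ≥2 trees
length 3: b b b has 2 parse trees

Two derivations of b b b:
  T ⇒ T T ⇒ T T T ⇒ b T T ⇒ b b T ⇒ b b b
  T ⇒ T T ⇒ b T ⇒ b T T ⇒ b b T ⇒ b b b

b b b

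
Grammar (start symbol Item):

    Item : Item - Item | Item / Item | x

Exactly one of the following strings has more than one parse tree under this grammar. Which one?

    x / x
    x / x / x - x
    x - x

x / x: 1 tree
x / x / x - x: 5 trees
x - x: 1 tree

x / x / x - x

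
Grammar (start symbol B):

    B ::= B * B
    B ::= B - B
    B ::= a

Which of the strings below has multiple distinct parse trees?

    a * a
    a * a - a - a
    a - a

a * a - a - a

a * a: 1 tree
a * a - a - a: 5 trees
a - a: 1 tree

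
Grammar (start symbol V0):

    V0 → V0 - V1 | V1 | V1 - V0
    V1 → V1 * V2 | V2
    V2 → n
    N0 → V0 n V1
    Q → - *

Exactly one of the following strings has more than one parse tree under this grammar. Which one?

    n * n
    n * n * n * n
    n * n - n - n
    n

n * n - n - n

n * n: 1 tree
n * n * n * n: 1 tree
n * n - n - n: 4 trees
n: 1 tree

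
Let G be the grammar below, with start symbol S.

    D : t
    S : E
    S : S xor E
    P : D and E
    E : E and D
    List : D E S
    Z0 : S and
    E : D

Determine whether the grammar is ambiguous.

Unambiguous

Only S, E, D are reachable from S; ignoring the rest: S → S xor E | E  ;  E → E and D | D  — a left-associative chain with D at the bottom. Each string factors uniquely by precedence.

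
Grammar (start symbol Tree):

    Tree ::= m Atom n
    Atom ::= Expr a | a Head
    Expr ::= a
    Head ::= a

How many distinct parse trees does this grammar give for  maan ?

Parse trees for maan:
  [Tree m [Atom [Expr a] a] n]
  [Tree m [Atom a [Head a]] n]

2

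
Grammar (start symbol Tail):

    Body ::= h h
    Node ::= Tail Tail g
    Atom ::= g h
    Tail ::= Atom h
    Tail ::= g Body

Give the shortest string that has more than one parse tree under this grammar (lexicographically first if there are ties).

length 3: g h h has 2 parse trees

Two derivations of g h h:
  Tail ⇒ Atom h ⇒ g h h
  Tail ⇒ g Body ⇒ g h h

g h h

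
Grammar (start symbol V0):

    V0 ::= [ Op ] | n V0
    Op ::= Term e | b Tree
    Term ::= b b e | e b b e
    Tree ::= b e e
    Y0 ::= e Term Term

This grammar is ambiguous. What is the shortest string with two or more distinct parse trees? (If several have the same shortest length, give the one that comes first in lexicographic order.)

[ b b e e ]

length 6: [ b b e e ] has 2 parse trees

Two derivations of [ b b e e ]:
  V0 ⇒ [ Op ] ⇒ [ Term e ] ⇒ [ b b e e ]
  V0 ⇒ [ Op ] ⇒ [ b Tree ] ⇒ [ b b e e ]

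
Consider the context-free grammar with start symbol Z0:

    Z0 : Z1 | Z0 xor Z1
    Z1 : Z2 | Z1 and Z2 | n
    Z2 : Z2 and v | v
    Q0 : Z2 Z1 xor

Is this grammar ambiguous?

Ambiguous

Witness: v and v

Derivation 1: Z0 ⇒ Z1 ⇒ Z2 ⇒ Z2 and v ⇒ v and v
Derivation 2: Z0 ⇒ Z1 ⇒ Z1 and Z2 ⇒ Z2 and Z2 ⇒ v and Z2 ⇒ v and v

Two distinct leftmost derivations for the same string.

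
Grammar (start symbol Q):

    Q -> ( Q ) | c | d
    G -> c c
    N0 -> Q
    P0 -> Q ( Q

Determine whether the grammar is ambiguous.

Unambiguous

(G, N0, P0 are unreachable from Q, so their rules don't affect L(Q).) Each string is a nest of matched brackets around a single atom. An opening bracket forces the recursive rule; an atom forces the base rule.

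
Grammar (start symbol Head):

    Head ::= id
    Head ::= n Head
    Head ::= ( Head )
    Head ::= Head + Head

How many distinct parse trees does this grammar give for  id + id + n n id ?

2

Parse trees for id + id + n n id:
  [Head [Head id] + [Head [Head id] + [Head n [Head n [Head id]]]]]
  [Head [Head [Head id] + [Head id]] + [Head n [Head n [Head id]]]]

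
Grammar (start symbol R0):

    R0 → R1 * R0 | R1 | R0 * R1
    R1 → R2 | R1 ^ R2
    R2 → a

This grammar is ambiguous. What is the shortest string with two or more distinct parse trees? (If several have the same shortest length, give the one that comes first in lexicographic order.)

length 1: no string has ≥2 trees
length 3: a * a has 2 parse trees

Two derivations of a * a:
  R0 ⇒ R1 * R0 ⇒ R2 * R0 ⇒ a * R0 ⇒ a * R1 ⇒ a * R2 ⇒ a * a
  R0 ⇒ R0 * R1 ⇒ R1 * R1 ⇒ R2 * R1 ⇒ a * R1 ⇒ a * R2 ⇒ a * a

a * a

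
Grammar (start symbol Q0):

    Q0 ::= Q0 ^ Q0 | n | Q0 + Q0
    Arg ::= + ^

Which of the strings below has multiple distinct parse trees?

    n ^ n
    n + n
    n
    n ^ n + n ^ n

n ^ n + n ^ n

n ^ n: 1 tree
n + n: 1 tree
n: 1 tree
n ^ n + n ^ n: 5 trees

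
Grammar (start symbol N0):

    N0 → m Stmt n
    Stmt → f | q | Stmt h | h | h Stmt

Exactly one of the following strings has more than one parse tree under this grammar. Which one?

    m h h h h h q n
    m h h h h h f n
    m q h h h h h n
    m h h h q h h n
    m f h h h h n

m h h h h h q n: 1 tree
m h h h h h f n: 1 tree
m q h h h h h n: 1 tree
m h h h q h h n: 10 trees
m f h h h h n: 1 tree

m h h h q h h n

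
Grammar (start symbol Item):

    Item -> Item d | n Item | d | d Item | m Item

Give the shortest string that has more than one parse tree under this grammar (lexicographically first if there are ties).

d d

length 1: no string has ≥2 trees
length 2: d d has 2 parse trees

Two derivations of d d:
  Item ⇒ Item d ⇒ d d
  Item ⇒ d Item ⇒ d d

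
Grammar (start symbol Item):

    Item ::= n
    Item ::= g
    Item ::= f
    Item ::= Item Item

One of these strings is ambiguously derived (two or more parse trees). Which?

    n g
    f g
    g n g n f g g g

n g: 1 tree
f g: 1 tree
g n g n f g g g: 429 trees

g n g n f g g g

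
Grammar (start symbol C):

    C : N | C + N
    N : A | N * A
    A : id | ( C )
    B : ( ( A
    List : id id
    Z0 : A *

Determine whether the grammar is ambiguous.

(B, List, Z0 are unreachable from C, so their rules don't affect L(C).) The grammar is stratified — C handles '+' (left-recursive), N handles '*', A atoms. Each operator has a fixed associativity and precedence level, so every string has one parse.

Unambiguous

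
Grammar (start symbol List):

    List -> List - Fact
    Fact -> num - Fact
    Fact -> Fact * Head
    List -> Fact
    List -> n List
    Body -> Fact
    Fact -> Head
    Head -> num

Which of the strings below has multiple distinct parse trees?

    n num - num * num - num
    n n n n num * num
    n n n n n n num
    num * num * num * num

n num - num * num - num: 7 trees
n n n n num * num: 1 tree
n n n n n n num: 1 tree
num * num * num * num: 1 tree

n num - num * num - num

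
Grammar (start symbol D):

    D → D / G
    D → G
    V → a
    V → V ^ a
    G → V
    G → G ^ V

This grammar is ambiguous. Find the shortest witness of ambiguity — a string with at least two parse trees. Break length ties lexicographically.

a ^ a

length 1: no string has ≥2 trees
length 3: a ^ a has 2 parse trees

Two derivations of a ^ a:
  D ⇒ G ⇒ V ⇒ V ^ a ⇒ a ^ a
  D ⇒ G ⇒ G ^ V ⇒ V ^ V ⇒ a ^ V ⇒ a ^ a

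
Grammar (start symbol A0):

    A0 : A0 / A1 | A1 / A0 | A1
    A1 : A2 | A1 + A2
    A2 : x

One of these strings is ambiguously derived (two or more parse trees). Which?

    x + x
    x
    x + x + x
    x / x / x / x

x / x / x / x

x + x: 1 tree
x: 1 tree
x + x + x: 1 tree
x / x / x / x: 8 trees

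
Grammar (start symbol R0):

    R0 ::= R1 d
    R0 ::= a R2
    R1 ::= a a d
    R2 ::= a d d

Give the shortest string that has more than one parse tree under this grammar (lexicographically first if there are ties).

a a d d

length 4: a a d d has 2 parse trees

Two derivations of a a d d:
  R0 ⇒ R1 d ⇒ a a d d
  R0 ⇒ a R2 ⇒ a a d d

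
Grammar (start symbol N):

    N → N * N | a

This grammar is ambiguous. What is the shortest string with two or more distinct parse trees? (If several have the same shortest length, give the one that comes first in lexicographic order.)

length 1: no string has ≥2 trees
length 3: no string has ≥2 trees
length 5: a * a * a has 2 parse trees

Two derivations of a * a * a:
  N ⇒ N * N ⇒ N * N * N ⇒ a * N * N ⇒ a * a * N ⇒ a * a * a
  N ⇒ N * N ⇒ a * N ⇒ a * N * N ⇒ a * a * N ⇒ a * a * a

a * a * a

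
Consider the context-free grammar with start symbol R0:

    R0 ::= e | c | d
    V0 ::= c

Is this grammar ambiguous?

Only R0 is reachable from R0; ignoring the rest: Restricted to the reachable nonterminals, every rule has the form A → t or A → t B, and no two rules for the same A share a first terminal. The grammar encodes a DFA — one run per string.

Unambiguous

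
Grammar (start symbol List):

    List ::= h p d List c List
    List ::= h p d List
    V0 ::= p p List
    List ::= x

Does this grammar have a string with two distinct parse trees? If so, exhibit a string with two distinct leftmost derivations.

Witness: h p d h p d x c x

Derivation 1: List ⇒ h p d List c List ⇒ h p d h p d List c List ⇒ h p d h p d x c List ⇒ h p d h p d x c x
Derivation 2: List ⇒ h p d List ⇒ h p d h p d List c List ⇒ h p d h p d x c List ⇒ h p d h p d x c x

Two distinct leftmost derivations for the same string.

Ambiguous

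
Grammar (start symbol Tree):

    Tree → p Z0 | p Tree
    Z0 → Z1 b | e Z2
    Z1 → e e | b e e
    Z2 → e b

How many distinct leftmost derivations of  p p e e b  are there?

Parse trees for p p e e b:
  [Tree p [Tree p [Z0 [Z1 e e] b]]]
  [Tree p [Tree p [Z0 e [Z2 e b]]]]

2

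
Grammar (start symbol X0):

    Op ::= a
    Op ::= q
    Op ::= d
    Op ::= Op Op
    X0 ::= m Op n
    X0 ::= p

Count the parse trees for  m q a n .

1

Parse trees for m q a n:
  [X0 m [Op [Op q] [Op a]] n]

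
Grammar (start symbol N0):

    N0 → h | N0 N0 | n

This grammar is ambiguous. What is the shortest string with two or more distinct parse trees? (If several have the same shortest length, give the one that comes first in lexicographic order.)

h h h

length 1: no string has ≥2 trees
length 2: no string has ≥2 trees
length 3: h h h has 2 parse trees

Two derivations of h h h:
  N0 ⇒ N0 N0 ⇒ h N0 ⇒ h N0 N0 ⇒ h h N0 ⇒ h h h
  N0 ⇒ N0 N0 ⇒ N0 N0 N0 ⇒ h N0 N0 ⇒ h h N0 ⇒ h h h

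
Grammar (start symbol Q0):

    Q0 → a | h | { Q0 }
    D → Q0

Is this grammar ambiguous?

Unambiguous

(D is unreachable from Q0, so its rules don't affect L(Q0).) L(Q0) is { openⁿ atom closeⁿ : n ≥ 0 }. The bracket depth fixes n, and the derivation is forced at every step.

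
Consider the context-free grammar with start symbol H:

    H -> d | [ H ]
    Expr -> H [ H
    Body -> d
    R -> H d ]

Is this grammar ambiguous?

Unambiguous

(Expr, Body, R are unreachable from H, so their rules don't affect L(H).) Each string is a nest of matched brackets around a single atom. An opening bracket forces the recursive rule; an atom forces the base rule.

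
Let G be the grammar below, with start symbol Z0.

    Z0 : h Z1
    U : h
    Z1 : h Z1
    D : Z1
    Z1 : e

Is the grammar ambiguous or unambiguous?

(U, D are unreachable from Z0, so their rules don't affect L(Z0).) The reachable rules are right-linear with at most one rule per (nonterminal, next-terminal) pair. Each input token forces the next rule, so parsing is deterministic.

Unambiguous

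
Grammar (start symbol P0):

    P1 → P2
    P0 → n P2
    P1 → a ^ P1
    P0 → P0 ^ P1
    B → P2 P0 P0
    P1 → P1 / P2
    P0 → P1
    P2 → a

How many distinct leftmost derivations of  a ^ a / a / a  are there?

Parse trees for a ^ a / a / a:
  [P0 [P0 [P1 [P2 a]]] ^ [P1 [P1 [P1 [P2 a]] / [P2 a]] / [P2 a]]]
  [P0 [P1 a ^ [P1 [P1 [P1 [P2 a]] / [P2 a]] / [P2 a]]]]
  [P0 [P1 [P1 a ^ [P1 [P1 [P2 a]] / [P2 a]]] / [P2 a]]]
  [P0 [P1 [P1 [P1 a ^ [P1 [P2 a]]] / [P2 a]] / [P2 a]]]

4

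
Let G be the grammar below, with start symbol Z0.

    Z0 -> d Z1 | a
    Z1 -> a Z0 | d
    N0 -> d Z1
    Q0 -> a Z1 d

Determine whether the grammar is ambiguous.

Only Z0, Z1 are reachable from Z0; ignoring the rest: The reachable rules are right-linear with at most one rule per (nonterminal, next-terminal) pair. Each input token forces the next rule, so parsing is deterministic.

Unambiguous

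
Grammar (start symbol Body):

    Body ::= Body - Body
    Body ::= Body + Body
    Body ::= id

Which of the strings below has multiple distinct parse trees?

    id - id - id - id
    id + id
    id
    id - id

id - id - id - id

id - id - id - id: 5 trees
id + id: 1 tree
id: 1 tree
id - id: 1 tree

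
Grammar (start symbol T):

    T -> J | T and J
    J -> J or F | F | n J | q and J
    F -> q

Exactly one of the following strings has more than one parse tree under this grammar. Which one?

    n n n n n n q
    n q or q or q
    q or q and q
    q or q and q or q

n q or q or q

n n n n n n q: 1 tree
n q or q or q: 3 trees
q or q and q: 1 tree
q or q and q or q: 1 tree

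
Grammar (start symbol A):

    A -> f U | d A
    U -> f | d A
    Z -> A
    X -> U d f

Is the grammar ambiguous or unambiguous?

Only A, U are reachable from A; ignoring the rest: The reachable rules are right-linear with at most one rule per (nonterminal, next-terminal) pair. Each input token forces the next rule, so parsing is deterministic.

Unambiguous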